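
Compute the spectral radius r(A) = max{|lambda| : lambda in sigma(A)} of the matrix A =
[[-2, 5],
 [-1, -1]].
r(A) = sqrt(7) ≈ 2.6458

The eigenvalues of A are the roots of its characteristic polynomial. With M = A (coefficients from the trace and determinant):
  p(λ) = det(λ I - M) = λ^2 + 3λ + 7.
For λ^2 + 3λ + 7 the discriminant is -19. It is negative, so the roots are the complex-conjugate pair λ = -3/2 ± (sqrt(19)/2) i ≈ -1.5 ± 2.1794i. For a conjugate pair the product of the roots equals the constant term, so |λ|^2 = 7 and |λ| = sqrt(7) ≈ 2.6458.
Thus the eigenvalues (to 4 decimals) are -1.5 ± 2.1794i (modulus 2.6458). The spectral radius is the largest modulus: r(A) = sqrt(7) ≈ 2.6458. (Cross-check: r(A) ≤ ||A||_2 ≈ 5.4157; equality holds whenever A is normal, though it can also hold for some non-normal A.)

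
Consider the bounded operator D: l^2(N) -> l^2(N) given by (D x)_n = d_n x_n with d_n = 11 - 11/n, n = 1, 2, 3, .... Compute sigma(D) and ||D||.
sigma(D) = {11 - 11/n : n ≥ 1} ∪ {11}; ||D|| = 11

A bounded diagonal operator on l^2 with diagonal entries d_n has spectrum equal to the closure of {d_n : n ≥ 1}: every d_n is an eigenvalue (with eigenvector e_n), so {d_n} ⊂ sigma(D); the spectrum is closed, so its closure is too; and for lambda not in the closure, (D - lambda I) has bounded inverse (the diagonal entries 1/(d_n - lambda) are bounded). For our sequence d_n = 11 - 11/n, n = 1, 2, 3, ...:
  - {d_n} = {11 - 11/n : n ≥ 1}; the only limit point is 11
  - closure = {11 - 11/n : n ≥ 1} ∪ {11}
For the norm: a diagonal operator has ||D|| = sup_n |d_n|. Here d_n = 11 - 11/n increases monotonically from d_1 = 0 toward 11, with all terms in [0, 11); so sup_n |d_n| = 11 (the supremum is the limit, not attained). So ||D|| = 11.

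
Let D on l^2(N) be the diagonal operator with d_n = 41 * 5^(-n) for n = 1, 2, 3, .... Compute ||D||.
||D|| = 41/5 (attained at n = 1)

For D diagonal, ||D|| = sup_n |d_n|. The sequence d_n = 41 * 5^(-n) is positive and strictly decreasing (ratio 5^(-1) < 1), so the supremum is d_1 = 41/5. Hence ||D|| = 41/5.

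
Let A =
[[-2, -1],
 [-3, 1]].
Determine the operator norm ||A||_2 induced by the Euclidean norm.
||A||_2 = sqrt((15 + sqrt(125))/2) ≈ 3.618 (= sqrt(largest eigenvalue of A^T A))

||A||_2 = sigma_max(A) = sqrt(lambda_max(A^T A)). Form the symmetric matrix M = A^T A =
[[13, -1],
 [-1, 2]].
Its characteristic polynomial (trace, determinant of M give the coefficients) is
  p(λ) = det(λ I - M) = λ^2 - 15λ + 25.
For λ^2 - 15λ + 25 the discriminant is 125. It is nonnegative but not a perfect square, so the roots are real and irrational: λ = (15 ± sqrt(125))/2 ≈ 13.0902, 1.9098.
So the eigenvalues of A^T A are ≈ 1.9098, 13.0902 (all ≥ 0, as they must be for A^T A). The largest is λ_max = (15 + sqrt(125))/2 ≈ 13.0902, hence ||A||_2 = sqrt(λ_max) = sqrt((15 + sqrt(125))/2) ≈ 3.618.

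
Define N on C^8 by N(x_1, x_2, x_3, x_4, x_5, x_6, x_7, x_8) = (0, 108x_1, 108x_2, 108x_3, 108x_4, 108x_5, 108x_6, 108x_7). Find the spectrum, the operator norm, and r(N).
sigma(N) = {0}; ||N|| = 108; r(N) = 0. (N is nilpotent with N^8 = 0.)

On C^8, N is a strictly lower-triangular matrix with 108 on the subdiagonal and zeros elsewhere, so its characteristic polynomial is lambda^8 and every eigenvalue is 0: sigma(N) = {0}. For the operator norm, N e_i = 108e_{i+1} for i = 1, ..., 7 and N e_8 = 0, so the singular values of N are 108 (with multiplicity 7) and 0; hence ||N|| = 108. The spectral radius r(N) = max|lambda| = 0. Note ||N|| > r(N) — characteristic of non-normal nilpotent operators. Indeed N^8 = 0.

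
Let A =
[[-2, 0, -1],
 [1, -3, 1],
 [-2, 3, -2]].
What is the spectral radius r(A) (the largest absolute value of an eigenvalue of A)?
r(A) ≈ 4.8662

The eigenvalues of A are the roots of its characteristic polynomial. With M = A (coefficients from the trace, the sum of principal 2x2 minors, and det A):
  p(λ) = det(λ I - M) = λ^3 + 7λ^2 + 11λ + 3.
No integer candidate from the rational root theorem (±divisors of 3) is a root, so the roots are irrational. The cubic discriminant is Δ = 404 > 0, so there are three distinct real roots. p(-5) = -2 and p(-4) = 7 have opposite signs, so a root lies in (-5, -4); Newton's method refines it to λ ≈ -4.8662. p(-2) = 1 and p(-1) = -2 have opposite signs, so a root lies in (-2, -1); Newton's method refines it to λ ≈ -1.7892. p(-1) = -2 and p(0) = 3 have opposite signs, so a root lies in (-1, 0); Newton's method refines it to λ ≈ -0.3446. Check (Vieta): the three roots sum to -7, matching tr M = -7.
Thus the eigenvalues (to 4 decimals) are -4.8662 (modulus 4.8662); -1.7892 (modulus 1.7892); -0.3446 (modulus 0.3446). The spectral radius is the largest modulus: r(A) ≈ 4.8662. (Cross-check: r(A) ≤ ||A||_2 ≈ 5.3974; equality holds whenever A is normal, though it can also hold for some non-normal A.)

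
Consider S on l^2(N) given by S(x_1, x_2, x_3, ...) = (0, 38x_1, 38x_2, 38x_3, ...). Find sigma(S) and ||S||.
sigma(S) = closed disk {z in C : |z| ≤ 38}; ||S|| = 38

Note S = 38·U where U is the unit right shift (U x)_k = x_{k-1} (with x_0 := 0); so ||S|| = 38||U|| and sigma(S) = 38·sigma(U). ||S x||^2 = sum_{k≥1} |38x_k|^2 = 1444||x||^2, so ||S|| = 38 and sigma(S) ⊂ {|z| ≤ 38}. For any |lambda| < 38, the equation (S - lambda I) x = 0 forces x_1 = 0, then 38x_k = lambda x_{k+1} ⇒ x = 0, so S has no eigenvalues. But (S - lambda I) is not surjective for |lambda| < 38: solving (S - lambda I) x = e_1 would require x_n proportional to (lambda/38)^(-n), which is not in l^2. So every |lambda| < 38 lies in the residual spectrum. The boundary |lambda| = 38 is in the approximate point spectrum (the spectrum is closed). Hence sigma(S) is the closed disk of radius 38.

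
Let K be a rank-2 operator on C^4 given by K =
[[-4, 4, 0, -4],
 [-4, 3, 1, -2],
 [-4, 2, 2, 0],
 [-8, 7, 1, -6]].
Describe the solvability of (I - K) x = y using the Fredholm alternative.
(I - K) is invertible (det(I - K) = -18 ≠ 0), so for every y in C^4 the equation (I - K) x = y has a unique solution.

K has rank 2 and factors as K = U V^T = u1 v1^T + u2 v2^T with u1 = (2, 1, 0, 3), v1 = (-2, 2, 0, -2), u2 = (0, 1, 2, 1), v2 = (-2, 1, 1, 0) (multiplying out reproduces the displayed K). The nonzero eigenvalues of U V^T coincide with those of the 2 x 2 matrix G = V^T U = [[v1·u1, v1·u2], [v2·u1, v2·u2]] = [[-8, 0], [-3, 3]], and by the Sylvester determinant identity det(I_4 - U V^T) = det(I_2 - V^T U) = det([[9, 0], [3, -2]]) = (9)(-2) - (0)(3) = -18. (Direct check: I - K =
[[5, -4, 0, 4],
 [4, -2, -1, 2],
 [4, -2, -1, 0],
 [8, -7, -1, 7]]
has determinant -18.) The finite-dimensional Fredholm alternative says: either (I - K) is invertible, or ker(I - K) ≠ {0} and then range(I - K) = ker((I - K)^*)^⊥, with dim ker(I - K) = dim ker((I - K)^*). Since det(I - K) ≠ 0, 1 is not an eigenvalue of K and ker(I - K) = {0}, so we are in the first case: for every y there is a unique x = (I - K)^(-1) y. (Explicitly, by the Woodbury identity, (I - U V^T)^(-1) = I + U (I_2 - G)^(-1) V^T.)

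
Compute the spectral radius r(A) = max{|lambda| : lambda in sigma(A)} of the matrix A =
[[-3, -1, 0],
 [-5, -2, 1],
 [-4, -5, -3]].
r(A) = sqrt(14) ≈ 3.7417

The eigenvalues of A are the roots of its characteristic polynomial. With M = A (coefficients from the trace, the sum of principal 2x2 minors, and det A):
  p(λ) = det(λ I - M) = λ^3 + 8λ^2 + 21λ + 14.
By the rational root theorem any rational root is an integer divisor of 14. Testing λ = -1: p(-1) = -1 + 8 - 21 + 14 = 0, so λ = -1 is a root. Dividing out (λ + 1) leaves p(λ) = (λ + 1)(λ^2 + 7λ + 14). For λ^2 + 7λ + 14 the discriminant is -7. It is negative, so the roots are the complex-conjugate pair λ = -7/2 ± (sqrt(7)/2) i ≈ -3.5 ± 1.3229i. For a conjugate pair the product of the roots equals the constant term, so |λ|^2 = 14 and |λ| = sqrt(14) ≈ 3.7417.
Thus the eigenvalues (to 4 decimals) are -3.5 ± 1.3229i (modulus 3.7417); -1 (modulus 1). The spectral radius is the largest modulus: r(A) = sqrt(14) ≈ 3.7417. (Cross-check: r(A) ≤ ||A||_2 ≈ 8.7843; equality holds whenever A is normal, though it can also hold for some non-normal A.)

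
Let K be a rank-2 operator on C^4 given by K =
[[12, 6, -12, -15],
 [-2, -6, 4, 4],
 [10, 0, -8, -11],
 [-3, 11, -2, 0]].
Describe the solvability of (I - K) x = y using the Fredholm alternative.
(I - K) is invertible (det(I - K) = -96 ≠ 0), so for every y in C^4 the equation (I - K) x = y has a unique solution.

K has rank 2 and factors as K = U V^T = u1 v1^T + u2 v2^T with u1 = (-3, 2, -1, -3), v1 = (-1, -3, 2, 2), u2 = (-3, 0, -3, 2), v2 = (-3, 1, 2, 3) (multiplying out reproduces the displayed K). The nonzero eigenvalues of U V^T coincide with those of the 2 x 2 matrix G = V^T U = [[v1·u1, v1·u2], [v2·u1, v2·u2]] = [[-11, 1], [0, 9]], and by the Sylvester determinant identity det(I_4 - U V^T) = det(I_2 - V^T U) = det([[12, -1], [0, -8]]) = (12)(-8) - (-1)(0) = -96. (Direct check: I - K =
[[-11, -6, 12, 15],
 [2, 7, -4, -4],
 [-10, 0, 9, 11],
 [3, -11, 2, 1]]
has determinant -96.) The finite-dimensional Fredholm alternative says: either (I - K) is invertible, or ker(I - K) ≠ {0} and then range(I - K) = ker((I - K)^*)^⊥, with dim ker(I - K) = dim ker((I - K)^*). Since det(I - K) ≠ 0, 1 is not an eigenvalue of K and ker(I - K) = {0}, so we are in the first case: for every y there is a unique x = (I - K)^(-1) y. (Explicitly, by the Woodbury identity, (I - U V^T)^(-1) = I + U (I_2 - G)^(-1) V^T.)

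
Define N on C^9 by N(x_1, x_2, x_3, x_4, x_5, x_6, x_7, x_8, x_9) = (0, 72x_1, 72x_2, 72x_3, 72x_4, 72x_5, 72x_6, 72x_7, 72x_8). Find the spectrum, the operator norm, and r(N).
sigma(N) = {0}; ||N|| = 72; r(N) = 0. (N is nilpotent with N^9 = 0.)

On C^9, N is a strictly lower-triangular matrix with 72 on the subdiagonal and zeros elsewhere, so its characteristic polynomial is lambda^9 and every eigenvalue is 0: sigma(N) = {0}. For the operator norm, N e_i = 72e_{i+1} for i = 1, ..., 8 and N e_9 = 0, so the singular values of N are 72 (with multiplicity 8) and 0; hence ||N|| = 72. The spectral radius r(N) = max|lambda| = 0. Note ||N|| > r(N) — characteristic of non-normal nilpotent operators. Indeed N^9 = 0.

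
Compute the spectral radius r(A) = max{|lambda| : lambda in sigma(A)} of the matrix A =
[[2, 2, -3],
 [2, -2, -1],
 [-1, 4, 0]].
r(A) ≈ 3.0958

The eigenvalues of A are the roots of its characteristic polynomial. With M = A (coefficients from the trace, the sum of principal 2x2 minors, and det A):
  p(λ) = det(λ I - M) = λ^3 - 7λ + 8.
No integer candidate from the rational root theorem (±divisors of 8) is a root, so the roots are irrational. The cubic discriminant is Δ = -356 < 0, so there is one real root and a complex-conjugate pair. p(-4) = -28 and p(-3) = 2 have opposite signs, so a root lies in (-4, -3); Newton's method refines it to λ ≈ -3.0958. Dividing out (λ - (-3.0958)) leaves approximately λ^2 - 3.0958λ + 2.5841. For λ^2 - 3.0958λ + 2.5841 the discriminant is -0.7524. It is negative, so the remaining roots are the complex-conjugate pair λ ≈ 1.5479 ± 0.4337i. Their product equals the constant term, so |λ|^2 ≈ 2.5841 and |λ| ≈ 1.6075.
Thus the eigenvalues (to 4 decimals) are -3.0958 (modulus 3.0958); 1.5479 ± 0.4337i (modulus 1.6075). The spectral radius is the largest modulus: r(A) ≈ 3.0958. (Cross-check: r(A) ≤ ||A||_2 ≈ 5.0343; equality holds whenever A is normal, though it can also hold for some non-normal A.)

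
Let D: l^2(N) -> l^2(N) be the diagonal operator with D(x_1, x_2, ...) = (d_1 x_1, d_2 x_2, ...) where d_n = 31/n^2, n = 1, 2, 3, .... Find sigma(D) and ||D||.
sigma(D) = {31/n^2 : n ≥ 1} ∪ {0}; ||D|| = 31

A bounded diagonal operator on l^2 with diagonal entries d_n has spectrum equal to the closure of {d_n : n ≥ 1}: every d_n is an eigenvalue (with eigenvector e_n), so {d_n} ⊂ sigma(D); the spectrum is closed, so its closure is too; and for lambda not in the closure, (D - lambda I) has bounded inverse (the diagonal entries 1/(d_n - lambda) are bounded). For our sequence d_n = 31/n^2, n = 1, 2, 3, ...:
  - {d_n} = {31/n^2 : n ≥ 1}; the only limit point is 0
  - closure = {31/n^2 : n ≥ 1} ∪ {0}
For the norm: a diagonal operator has ||D|| = sup_n |d_n|. Here d_n = 31/n^2 is positive and decreasing, so sup_n |d_n| = d_1 = 31. So ||D|| = 31.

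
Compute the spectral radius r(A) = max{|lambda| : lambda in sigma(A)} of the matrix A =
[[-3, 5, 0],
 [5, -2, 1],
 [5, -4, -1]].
r(A) ≈ 6.7788

The eigenvalues of A are the roots of its characteristic polynomial. With M = A (coefficients from the trace, the sum of principal 2x2 minors, and det A):
  p(λ) = det(λ I - M) = λ^3 + 6λ^2 - 10λ - 32.
No integer candidate from the rational root theorem (±divisors of 32) is a root, so the roots are irrational. The cubic discriminant is Δ = 42160 > 0, so there are three distinct real roots. p(-7) = -11 and p(-6) = 28 have opposite signs, so a root lies in (-7, -6); Newton's method refines it to λ ≈ -6.7788. p(-2) = 4 and p(-1) = -17 have opposite signs, so a root lies in (-2, -1); Newton's method refines it to λ ≈ -1.8179. p(2) = -20 and p(3) = 19 have opposite signs, so a root lies in (2, 3); Newton's method refines it to λ ≈ 2.5967. Check (Vieta): the three roots sum to -6, matching tr M = -6.
Thus the eigenvalues (to 4 decimals) are -6.7788 (modulus 6.7788); -1.8179 (modulus 1.8179); 2.5967 (modulus 2.5967). The spectral radius is the largest modulus: r(A) ≈ 6.7788. (Cross-check: r(A) ≤ ||A||_2 ≈ 9.8772; equality holds whenever A is normal, though it can also hold for some non-normal A.)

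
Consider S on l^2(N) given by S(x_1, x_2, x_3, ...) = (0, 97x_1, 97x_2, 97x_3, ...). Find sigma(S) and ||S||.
sigma(S) = closed disk {z in C : |z| ≤ 97}; ||S|| = 97

Note S = 97·U where U is the unit right shift (U x)_k = x_{k-1} (with x_0 := 0); so ||S|| = 97||U|| and sigma(S) = 97·sigma(U). ||S x||^2 = sum_{k≥1} |97x_k|^2 = 9409||x||^2, so ||S|| = 97 and sigma(S) ⊂ {|z| ≤ 97}. For any |lambda| < 97, the equation (S - lambda I) x = 0 forces x_1 = 0, then 97x_k = lambda x_{k+1} ⇒ x = 0, so S has no eigenvalues. But (S - lambda I) is not surjective for |lambda| < 97: solving (S - lambda I) x = e_1 would require x_n proportional to (lambda/97)^(-n), which is not in l^2. So every |lambda| < 97 lies in the residual spectrum. The boundary |lambda| = 97 is in the approximate point spectrum (the spectrum is closed). Hence sigma(S) is the closed disk of radius 97.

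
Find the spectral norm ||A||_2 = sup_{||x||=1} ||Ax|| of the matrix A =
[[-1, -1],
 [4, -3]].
||A||_2 = sqrt((27 + sqrt(533))/2) ≈ 5.0043 (= sqrt(largest eigenvalue of A^T A))

||A||_2 = sigma_max(A) = sqrt(lambda_max(A^T A)). Form the symmetric matrix M = A^T A =
[[17, -11],
 [-11, 10]].
Its characteristic polynomial (trace, determinant of M give the coefficients) is
  p(λ) = det(λ I - M) = λ^2 - 27λ + 49.
For λ^2 - 27λ + 49 the discriminant is 533. It is nonnegative but not a perfect square, so the roots are real and irrational: λ = (27 ± sqrt(533))/2 ≈ 25.0434, 1.9566.
So the eigenvalues of A^T A are ≈ 1.9566, 25.0434 (all ≥ 0, as they must be for A^T A). The largest is λ_max = (27 + sqrt(533))/2 ≈ 25.0434, hence ||A||_2 = sqrt(λ_max) = sqrt((27 + sqrt(533))/2) ≈ 5.0043.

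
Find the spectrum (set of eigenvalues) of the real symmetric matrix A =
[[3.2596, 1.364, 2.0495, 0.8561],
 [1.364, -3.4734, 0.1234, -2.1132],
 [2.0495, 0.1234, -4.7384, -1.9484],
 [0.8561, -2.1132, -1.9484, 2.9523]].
sigma(A) ≈ {-6, -4, 4} (4 with multiplicity 2)

A is real symmetric, so its spectrum consists of real eigenvalues. Expanding the characteristic polynomial of the displayed matrix gives
  det(λ I - A) = p(λ) = λ^4 + (2)λ^3 + (-40)λ^2 + (-31.9977)λ + (384).
Solving p(λ) = 0 yields eigenvalues ≈ -6, -4, 4, 4. (A is shown rounded to 4 decimals, so these recover the underlying integer eigenvalues to within that precision.)
Verification: the trace of A = -2 equals the sum of eigenvalues -2, and det(A) ≈ 383.9998 matches the eigenvalue product 384.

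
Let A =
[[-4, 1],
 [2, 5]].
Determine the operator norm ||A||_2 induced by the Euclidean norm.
||A||_2 = sqrt((46 + sqrt(180))/2) ≈ 5.4505 (= sqrt(largest eigenvalue of A^T A))

||A||_2 = sigma_max(A) = sqrt(lambda_max(A^T A)). Form the symmetric matrix M = A^T A =
[[20, 6],
 [6, 26]].
Its characteristic polynomial (trace, determinant of M give the coefficients) is
  p(λ) = det(λ I - M) = λ^2 - 46λ + 484.
For λ^2 - 46λ + 484 the discriminant is 180. It is nonnegative but not a perfect square, so the roots are real and irrational: λ = (46 ± sqrt(180))/2 ≈ 29.7082, 16.2918.
So the eigenvalues of A^T A are ≈ 16.2918, 29.7082 (all ≥ 0, as they must be for A^T A). The largest is λ_max = (46 + sqrt(180))/2 ≈ 29.7082, hence ||A||_2 = sqrt(λ_max) = sqrt((46 + sqrt(180))/2) ≈ 5.4505.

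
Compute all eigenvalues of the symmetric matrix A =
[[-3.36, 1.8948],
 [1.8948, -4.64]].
sigma(A) ≈ {-6, -2}

A is real symmetric, so its spectrum consists of real eigenvalues. Expanding the characteristic polynomial of the displayed matrix gives
  det(λ I - A) = p(λ) = λ^2 + (8)λ + (12).
Solving p(λ) = 0 yields eigenvalues ≈ -6, -2. (A is shown rounded to 4 decimals, so these recover the underlying integer eigenvalues to within that precision.)
Verification: the trace of A = -8 equals the sum of eigenvalues -8, and det(A) ≈ 12.0001 matches the eigenvalue product 12.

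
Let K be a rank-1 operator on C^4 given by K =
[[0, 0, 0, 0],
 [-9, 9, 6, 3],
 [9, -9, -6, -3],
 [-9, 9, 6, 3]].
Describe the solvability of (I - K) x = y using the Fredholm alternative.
(I - K) is invertible (det(I - K) = -5 ≠ 0), so for every y in C^4 the equation (I - K) x = y has a unique solution.

K has rank 1, so it is an outer product K = u v^T: every row of K is a multiple of one row vector. Reading off the entries, u = (0, 3, -3, 3) and v = (-3, 3, 2, 1) (row i of K equals u_i·v^T). A rank-one matrix u v^T satisfies K u = u (v·u) and kills the (3)-dimensional subspace v^⊥, so its characteristic polynomial is lambda^3 (lambda - v·u) with v·u = tr K = 6. Hence the eigenvalues of I - K are 1 (multiplicity 3) and 1 - (6) = -5, so det(I - K) = -5. (Direct check: I - K =
[[1, 0, 0, 0],
 [9, -8, -6, -3],
 [-9, 9, 7, 3],
 [9, -9, -6, -2]]
has determinant -5.) The finite-dimensional Fredholm alternative says: either (I - K) is invertible, or ker(I - K) ≠ {0} and then range(I - K) = ker((I - K)^*)^⊥, with dim ker(I - K) = dim ker((I - K)^*). Since det(I - K) ≠ 0, 1 is not an eigenvalue of K and ker(I - K) = {0}, so we are in the first case: for every y there is a unique x = (I - K)^(-1) y. Explicitly, by the Sherman–Morrison formula, (I - u v^T)^(-1) = I + u v^T/(1 - v·u), i.e. (I - K)^(-1) = I + K/(-5).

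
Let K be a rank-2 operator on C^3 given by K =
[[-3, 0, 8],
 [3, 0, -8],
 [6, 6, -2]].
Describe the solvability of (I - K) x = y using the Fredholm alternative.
(I - K) is invertible (det(I - K) = 12 ≠ 0), so for every y in C^3 the equation (I - K) x = y has a unique solution.

K has rank 2 and factors as K = U V^T = u1 v1^T + u2 v2^T with u1 = (1, -1, 2), v1 = (3, 3, -1), u2 = (-3, 3, 0), v2 = (2, 1, -3) (multiplying out reproduces the displayed K). The nonzero eigenvalues of U V^T coincide with those of the 2 x 2 matrix G = V^T U = [[v1·u1, v1·u2], [v2·u1, v2·u2]] = [[-2, 0], [-5, -3]], and by the Sylvester determinant identity det(I_3 - U V^T) = det(I_2 - V^T U) = det([[3, 0], [5, 4]]) = (3)(4) - (0)(5) = 12. (Direct check: I - K =
[[4, 0, -8],
 [-3, 1, 8],
 [-6, -6, 3]]
has determinant 12.) The finite-dimensional Fredholm alternative says: either (I - K) is invertible, or ker(I - K) ≠ {0} and then range(I - K) = ker((I - K)^*)^⊥, with dim ker(I - K) = dim ker((I - K)^*). Since det(I - K) ≠ 0, 1 is not an eigenvalue of K and ker(I - K) = {0}, so we are in the first case: for every y there is a unique x = (I - K)^(-1) y. (Explicitly, by the Woodbury identity, (I - U V^T)^(-1) = I + U (I_2 - G)^(-1) V^T.)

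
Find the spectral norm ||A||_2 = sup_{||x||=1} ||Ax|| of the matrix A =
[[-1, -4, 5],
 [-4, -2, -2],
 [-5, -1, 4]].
||A||_2 ≈ 8.5815 (= sqrt(largest eigenvalue of A^T A))

||A||_2 = sigma_max(A) = sqrt(lambda_max(A^T A)). Form the symmetric matrix M = A^T A =
[[42, 17, -17],
 [17, 21, -20],
 [-17, -20, 45]].
Its characteristic polynomial (trace, sum of principal 2x2 minors, determinant of M give the coefficients) is
  p(λ) = det(λ I - M) = λ^3 - 108λ^2 + 2739λ - 15376.
No integer candidate from the rational root theorem (±divisors of 15376) is a root, so the roots are irrational. The cubic discriminant is Δ = 3322093284 > 0, so there are three distinct real roots. p(7) = -1152 and p(8) = 136 have opposite signs, so a root lies in (7, 8); Newton's method refines it to λ ≈ 7.8878. p(26) = 406 and p(27) = -472 have opposite signs, so a root lies in (26, 27); Newton's method refines it to λ ≈ 26.4705. p(73) = -1944 and p(74) = 1126 have opposite signs, so a root lies in (73, 74); Newton's method refines it to λ ≈ 73.6417. Check (Vieta): the three roots sum to 108, matching tr M = 108.
So the eigenvalues of A^T A are ≈ 7.8878, 26.4705, 73.6417 (all ≥ 0, as they must be for A^T A). The largest is λ_max ≈ 73.6417, hence ||A||_2 = sqrt(λ_max) ≈ 8.5815.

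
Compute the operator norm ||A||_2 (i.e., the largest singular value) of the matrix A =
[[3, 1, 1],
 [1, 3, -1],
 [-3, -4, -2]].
||A||_2 ≈ 6.5859 (= sqrt(largest eigenvalue of A^T A))

||A||_2 = sigma_max(A) = sqrt(lambda_max(A^T A)). Form the symmetric matrix M = A^T A =
[[19, 18, 8],
 [18, 26, 6],
 [8, 6, 6]].
Its characteristic polynomial (trace, sum of principal 2x2 minors, determinant of M give the coefficients) is
  p(λ) = det(λ I - M) = λ^3 - 51λ^2 + 340λ - 400.
No integer candidate from the rational root theorem (±divisors of 400) is a root, so the roots are irrational. The cubic discriminant is Δ = 51746000 > 0, so there are three distinct real roots. p(1) = -110 and p(2) = 84 have opposite signs, so a root lies in (1, 2); Newton's method refines it to λ ≈ 1.5071. p(6) = 20 and p(7) = -176 have opposite signs, so a root lies in (6, 7); Newton's method refines it to λ ≈ 6.1191. p(43) = -572 and p(44) = 1008 have opposite signs, so a root lies in (43, 44); Newton's method refines it to λ ≈ 43.3738. Check (Vieta): the three roots sum to 51, matching tr M = 51.
So the eigenvalues of A^T A are ≈ 1.5071, 6.1191, 43.3738 (all ≥ 0, as they must be for A^T A). The largest is λ_max ≈ 43.3738, hence ||A||_2 = sqrt(λ_max) ≈ 6.5859.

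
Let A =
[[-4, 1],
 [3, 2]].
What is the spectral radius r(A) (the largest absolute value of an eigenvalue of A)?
r(A) = (2 + sqrt(48))/2 ≈ 4.4641

The eigenvalues of A are the roots of its characteristic polynomial. With M = A (coefficients from the trace and determinant):
  p(λ) = det(λ I - M) = λ^2 + 2λ - 11.
For λ^2 + 2λ - 11 the discriminant is 48. It is nonnegative but not a perfect square, so the roots are real and irrational: λ = (-2 ± sqrt(48))/2 ≈ 2.4641, -4.4641.
Thus the eigenvalues (to 4 decimals) are 2.4641 (modulus 2.4641); -4.4641 (modulus 4.4641). The spectral radius is the largest modulus: r(A) = (2 + sqrt(48))/2 ≈ 4.4641. (Cross-check: r(A) ≤ ||A||_2 ≈ 5.0198; equality holds whenever A is normal, though it can also hold for some non-normal A.)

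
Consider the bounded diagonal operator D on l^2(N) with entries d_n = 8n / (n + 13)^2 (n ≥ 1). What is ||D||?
||D|| = 2/13 (attained at n = 13)

For D diagonal, ||D|| = sup_n |d_n|. Treat f(x) = 8x / (x + 13)^2 for real x > 0. By the quotient rule, f'(x) = 8(13 - x)/(x + 13)^3, which is positive for x < 13 and negative for x > 13. So f has a unique maximum at x = 13, and since 13 is a positive integer, the supremum over n ≥ 1 is attained at n = 13: d_13 = 8·13/(13 + 13)^2 = 8·13/676 = 2/13. Hence ||D|| = 2/13.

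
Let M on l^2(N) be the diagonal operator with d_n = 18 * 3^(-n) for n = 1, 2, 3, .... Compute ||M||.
||M|| = 6 (attained at n = 1)

For M diagonal, ||M|| = sup_n |d_n|. The sequence d_n = 18 * 3^(-n) is positive and strictly decreasing (ratio 3^(-1) < 1), so the supremum is d_1 = 18/3 = 6. Hence ||M|| = 6.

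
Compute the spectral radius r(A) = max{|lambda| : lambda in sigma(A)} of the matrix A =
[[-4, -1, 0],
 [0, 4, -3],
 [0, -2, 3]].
r(A) = 6

The eigenvalues of A are the roots of its characteristic polynomial. With M = A (coefficients from the trace, the sum of principal 2x2 minors, and det A):
  p(λ) = det(λ I - M) = λ^3 - 3λ^2 - 22λ + 24.
By the rational root theorem any rational root is an integer divisor of 24. Testing λ = 6: p(6) = 216 - 108 - 132 + 24 = 0, so λ = 6 is a root. Dividing out (λ - 6) leaves p(λ) = (λ - 6)(λ^2 + 3λ - 4). For λ^2 + 3λ - 4 the discriminant is 25. It is a perfect square (5^2), so the roots are rational: λ = (-3 ± 5)/2 = 1, -4.
Thus the eigenvalues (to 4 decimals) are 1 (modulus 1); -4 (modulus 4); 6 (modulus 6). The spectral radius is the largest modulus: r(A) = 6. (Cross-check: r(A) ≤ ||A||_2 ≈ 6.1612; equality holds whenever A is normal, though it can also hold for some non-normal A.)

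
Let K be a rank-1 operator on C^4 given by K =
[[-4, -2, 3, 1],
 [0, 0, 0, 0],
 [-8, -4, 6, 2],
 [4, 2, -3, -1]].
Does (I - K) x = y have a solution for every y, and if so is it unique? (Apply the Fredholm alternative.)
(I - K) is singular (det(I - K) = 0, i.e. 1 ∈ sigma(K)). (I - K) x = y is solvable iff y ⊥ ker((I - K)^*) = span{(-4, -2, 3, 1)}, i.e. iff -4y_1 - 2y_2 + 3y_3 + y_4 = 0. When solvable, the solutions are x = y + c·(1, 0, 2, -1), c arbitrary (ker(I - K) = span{(1, 0, 2, -1)}, dimension 1).

K has rank 1, so it is an outer product K = u v^T: every row of K is a multiple of one row vector. Reading off the entries, u = (1, 0, 2, -1) and v = (-4, -2, 3, 1) (row i of K equals u_i·v^T). A rank-one matrix u v^T satisfies K u = u (v·u) and kills the (3)-dimensional subspace v^⊥, so its characteristic polynomial is lambda^3 (lambda - v·u) with v·u = tr K = 1. Hence the eigenvalues of I - K are 1 (multiplicity 3) and 1 - (1) = 0, so det(I - K) = 0. (Direct check: I - K =
[[5, 2, -3, -1],
 [0, 1, 0, 0],
 [8, 4, -5, -2],
 [-4, -2, 3, 2]]
has determinant 0.) So 1 is an eigenvalue of K and (I - K) is not invertible. The finite-dimensional Fredholm alternative says: either (I - K) is invertible, or ker(I - K) ≠ {0} and then range(I - K) = ker((I - K)^*)^⊥, with dim ker(I - K) = dim ker((I - K)^*). We are in the second case, so we need both kernels. Kernel of I - K: (I - K) u = u - u (v·u) = u - u = 0, so ker(I - K) = span{u} = span{(1, 0, 2, -1)} (it is exactly 1-dimensional because rank(I - K) = 3). Kernel of the adjoint: K is real, so (I - K)^* = I - K^T = I - v u^T, and (I - v u^T) v = v - v (u·v) = 0; hence ker((I - K)^*) = span{v} = span{(-4, -2, 3, 1)}. Therefore (I - K) x = y is solvable iff <y, v> = 0, i.e. iff -4y_1 - 2y_2 + 3y_3 + y_4 = 0. When this holds, K y = u (v·y) = 0, so (I - K) y = y and x = y is a particular solution; the full solution set is the line x = y + c·u = y + c·(1, 0, 2, -1), c ∈ C.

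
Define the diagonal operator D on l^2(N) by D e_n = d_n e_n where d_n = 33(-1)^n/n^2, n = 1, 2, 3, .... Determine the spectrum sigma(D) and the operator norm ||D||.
sigma(D) = {33(-1)^n/n^2 : n ≥ 1} ∪ {0}; ||D|| = 33

A bounded diagonal operator on l^2 with diagonal entries d_n has spectrum equal to the closure of {d_n : n ≥ 1}: every d_n is an eigenvalue (with eigenvector e_n), so {d_n} ⊂ sigma(D); the spectrum is closed, so its closure is too; and for lambda not in the closure, (D - lambda I) has bounded inverse (the diagonal entries 1/(d_n - lambda) are bounded). For our sequence d_n = 33(-1)^n/n^2, n = 1, 2, 3, ...:
  - {d_n} = {33(-1)^n/n^2 : n ≥ 1}; the only limit point is 0
  - closure = {33(-1)^n/n^2 : n ≥ 1} ∪ {0}
For the norm: a diagonal operator has ||D|| = sup_n |d_n|. Here |d_n| = 33/n^2 is decreasing, so sup_n |d_n| = |d_1| = 33. So ||D|| = 33.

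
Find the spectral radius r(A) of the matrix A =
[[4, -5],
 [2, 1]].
r(A) = sqrt(14) ≈ 3.7417

The eigenvalues of A are the roots of its characteristic polynomial. With M = A (coefficients from the trace and determinant):
  p(λ) = det(λ I - M) = λ^2 - 5λ + 14.
For λ^2 - 5λ + 14 the discriminant is -31. It is negative, so the roots are the complex-conjugate pair λ = 5/2 ± (sqrt(31)/2) i ≈ 2.5 ± 2.7839i. For a conjugate pair the product of the roots equals the constant term, so |λ|^2 = 14 and |λ| = sqrt(14) ≈ 3.7417.
Thus the eigenvalues (to 4 decimals) are 2.5 ± 2.7839i (modulus 3.7417). The spectral radius is the largest modulus: r(A) = sqrt(14) ≈ 3.7417. (Cross-check: r(A) ≤ ||A||_2 ≈ 6.4225; equality holds whenever A is normal, though it can also hold for some non-normal A.)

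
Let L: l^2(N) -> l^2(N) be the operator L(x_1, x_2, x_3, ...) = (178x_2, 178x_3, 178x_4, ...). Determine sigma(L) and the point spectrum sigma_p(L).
sigma(L) = closed disk {z in C : |z| ≤ 178}; sigma_p(L) = open disk {z in C : |z| < 178}

Note L = 178·V where V is the unit left shift (V x)_k = x_{k+1}; so sigma(L) = 178·sigma(V) and ||L|| = 178||V||. ||L x||^2 = 31684sum_{k≥2} |x_k|^2 ≤ 31684||x||^2, with equality on {x : x_1 = 0}, so ||L|| = 178. For any lambda with |lambda| < 178, set r = lambda/178 (|r| < 1); the vector x = (1, r, r^2, ...) is in l^2 and satisfies L x = 178(r, r^2, ...) = lambda x, so lambda is an eigenvalue. On the boundary |lambda| = 178 the geometric series diverges, so no l^2 eigenvector exists, but these lambda lie in the approximate point spectrum. Hence sigma(L) is the closed disk of radius 178 and sigma_p(L) is the open disk.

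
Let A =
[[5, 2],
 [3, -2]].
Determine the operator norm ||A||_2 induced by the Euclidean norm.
||A||_2 = sqrt((42 + sqrt(740))/2) ≈ 5.8823 (= sqrt(largest eigenvalue of A^T A))

||A||_2 = sigma_max(A) = sqrt(lambda_max(A^T A)). Form the symmetric matrix M = A^T A =
[[34, 4],
 [4, 8]].
Its characteristic polynomial (trace, determinant of M give the coefficients) is
  p(λ) = det(λ I - M) = λ^2 - 42λ + 256.
For λ^2 - 42λ + 256 the discriminant is 740. It is nonnegative but not a perfect square, so the roots are real and irrational: λ = (42 ± sqrt(740))/2 ≈ 34.6015, 7.3985.
So the eigenvalues of A^T A are ≈ 7.3985, 34.6015 (all ≥ 0, as they must be for A^T A). The largest is λ_max = (42 + sqrt(740))/2 ≈ 34.6015, hence ||A||_2 = sqrt(λ_max) = sqrt((42 + sqrt(740))/2) ≈ 5.8823.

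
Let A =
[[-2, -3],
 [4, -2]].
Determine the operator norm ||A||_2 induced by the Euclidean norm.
||A||_2 = sqrt((33 + sqrt(65))/2) ≈ 4.5311 (= sqrt(largest eigenvalue of A^T A))

||A||_2 = sigma_max(A) = sqrt(lambda_max(A^T A)). Form the symmetric matrix M = A^T A =
[[20, -2],
 [-2, 13]].
Its characteristic polynomial (trace, determinant of M give the coefficients) is
  p(λ) = det(λ I - M) = λ^2 - 33λ + 256.
For λ^2 - 33λ + 256 the discriminant is 65. It is nonnegative but not a perfect square, so the roots are real and irrational: λ = (33 ± sqrt(65))/2 ≈ 20.5311, 12.4689.
So the eigenvalues of A^T A are ≈ 12.4689, 20.5311 (all ≥ 0, as they must be for A^T A). The largest is λ_max = (33 + sqrt(65))/2 ≈ 20.5311, hence ||A||_2 = sqrt(λ_max) = sqrt((33 + sqrt(65))/2) ≈ 4.5311.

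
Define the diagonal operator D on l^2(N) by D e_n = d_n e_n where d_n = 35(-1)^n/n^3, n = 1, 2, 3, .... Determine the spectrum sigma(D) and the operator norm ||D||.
sigma(D) = {35(-1)^n/n^3 : n ≥ 1} ∪ {0}; ||D|| = 35

A bounded diagonal operator on l^2 with diagonal entries d_n has spectrum equal to the closure of {d_n : n ≥ 1}: every d_n is an eigenvalue (with eigenvector e_n), so {d_n} ⊂ sigma(D); the spectrum is closed, so its closure is too; and for lambda not in the closure, (D - lambda I) has bounded inverse (the diagonal entries 1/(d_n - lambda) are bounded). For our sequence d_n = 35(-1)^n/n^3, n = 1, 2, 3, ...:
  - {d_n} = {35(-1)^n/n^3 : n ≥ 1}; the only limit point is 0
  - closure = {35(-1)^n/n^3 : n ≥ 1} ∪ {0}
For the norm: a diagonal operator has ||D|| = sup_n |d_n|. Here |d_n| = 35/n^3 is decreasing, so sup_n |d_n| = |d_1| = 35. So ||D|| = 35.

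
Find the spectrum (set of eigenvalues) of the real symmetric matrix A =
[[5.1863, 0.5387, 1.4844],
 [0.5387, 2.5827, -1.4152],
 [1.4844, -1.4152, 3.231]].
sigma(A) ≈ {1, 4, 6}

A is real symmetric, so its spectrum consists of real eigenvalues. Expanding the characteristic polynomial of the displayed matrix gives
  det(λ I - A) = p(λ) = λ^3 + (-11)λ^2 + (34)λ + (-24).
Solving p(λ) = 0 yields eigenvalues ≈ 1, 4, 6. (A is shown rounded to 4 decimals, so these recover the underlying integer eigenvalues to within that precision.)
Verification: the trace of A = 11 equals the sum of eigenvalues 11, and det(A) ≈ 23.9993 matches the eigenvalue product 24.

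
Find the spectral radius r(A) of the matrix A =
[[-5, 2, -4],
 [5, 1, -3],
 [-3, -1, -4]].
r(A) ≈ 8.2062

The eigenvalues of A are the roots of its characteristic polynomial. With M = A (coefficients from the trace, the sum of principal 2x2 minors, and det A):
  p(λ) = det(λ I - M) = λ^3 + 8λ^2 - 14λ - 101.
No integer candidate from the rational root theorem (±divisors of 101) is a root, so the roots are irrational. The cubic discriminant is Δ = 158557 > 0, so there are three distinct real roots. p(-9) = -56 and p(-8) = 11 have opposite signs, so a root lies in (-9, -8); Newton's method refines it to λ ≈ -8.2062. p(-4) = 19 and p(-3) = -14 have opposite signs, so a root lies in (-4, -3); Newton's method refines it to λ ≈ -3.4066. p(3) = -44 and p(4) = 35 have opposite signs, so a root lies in (3, 4); Newton's method refines it to λ ≈ 3.6129. Check (Vieta): the three roots sum to -8, matching tr M = -8.
Thus the eigenvalues (to 4 decimals) are -8.2062 (modulus 8.2062); -3.4066 (modulus 3.4066); 3.6129 (modulus 3.6129). The spectral radius is the largest modulus: r(A) ≈ 8.2062. (Cross-check: r(A) ≤ ||A||_2 ≈ 8.3478; equality holds whenever A is normal, though it can also hold for some non-normal A.)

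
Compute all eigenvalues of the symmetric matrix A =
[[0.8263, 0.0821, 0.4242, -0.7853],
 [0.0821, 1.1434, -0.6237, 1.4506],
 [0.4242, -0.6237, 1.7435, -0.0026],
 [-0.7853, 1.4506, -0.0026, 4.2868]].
sigma(A) ≈ {0, 1, 2, 5}

A is real symmetric, so its spectrum consists of real eigenvalues. Expanding the characteristic polynomial of the displayed matrix gives
  det(λ I - A) = p(λ) = λ^4 + (-8)λ^3 + (17)λ^2 + (-10)λ + (0).
Solving p(λ) = 0 yields eigenvalues ≈ 0, 1, 2, 5. (A is shown rounded to 4 decimals, so these recover the underlying integer eigenvalues to within that precision.)
Verification: the trace of A = 8 equals the sum of eigenvalues 8, and det(A) ≈ -0.0000 matches the eigenvalue product 0.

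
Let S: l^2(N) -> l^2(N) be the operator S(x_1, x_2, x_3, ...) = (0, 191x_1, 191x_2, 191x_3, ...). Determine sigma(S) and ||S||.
sigma(S) = closed disk {z in C : |z| ≤ 191}; ||S|| = 191

Note S = 191·U where U is the unit right shift (U x)_k = x_{k-1} (with x_0 := 0); so ||S|| = 191||U|| and sigma(S) = 191·sigma(U). ||S x||^2 = sum_{k≥1} |191x_k|^2 = 36481||x||^2, so ||S|| = 191 and sigma(S) ⊂ {|z| ≤ 191}. For any |lambda| < 191, the equation (S - lambda I) x = 0 forces x_1 = 0, then 191x_k = lambda x_{k+1} ⇒ x = 0, so S has no eigenvalues. But (S - lambda I) is not surjective for |lambda| < 191: solving (S - lambda I) x = e_1 would require x_n proportional to (lambda/191)^(-n), which is not in l^2. So every |lambda| < 191 lies in the residual spectrum. The boundary |lambda| = 191 is in the approximate point spectrum (the spectrum is closed). Hence sigma(S) is the closed disk of radius 191.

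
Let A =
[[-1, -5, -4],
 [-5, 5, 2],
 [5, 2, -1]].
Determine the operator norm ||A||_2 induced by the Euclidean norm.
||A||_2 ≈ 8.8091 (= sqrt(largest eigenvalue of A^T A))

||A||_2 = sigma_max(A) = sqrt(lambda_max(A^T A)). Form the symmetric matrix M = A^T A =
[[51, -10, -11],
 [-10, 54, 28],
 [-11, 28, 21]].
Its characteristic polynomial (trace, sum of principal 2x2 minors, determinant of M give the coefficients) is
  p(λ) = det(λ I - M) = λ^3 - 126λ^2 + 3954λ - 15376.
No integer candidate from the rational root theorem (±divisors of 15376) is a root, so the roots are irrational. The cubic discriminant is Δ = 9410468976 > 0, so there are three distinct real roots. p(4) = -1512 and p(5) = 1369 have opposite signs, so a root lies in (4, 5); Newton's method refines it to λ ≈ 4.5151. p(43) = 1179 and p(44) = -152 have opposite signs, so a root lies in (43, 44); Newton's method refines it to λ ≈ 43.8854. p(77) = -1439 and p(78) = 1004 have opposite signs, so a root lies in (77, 78); Newton's method refines it to λ ≈ 77.5995. Check (Vieta): the three roots sum to 126, matching tr M = 126.
So the eigenvalues of A^T A are ≈ 4.5151, 43.8854, 77.5995 (all ≥ 0, as they must be for A^T A). The largest is λ_max ≈ 77.5995, hence ||A||_2 = sqrt(λ_max) ≈ 8.8091.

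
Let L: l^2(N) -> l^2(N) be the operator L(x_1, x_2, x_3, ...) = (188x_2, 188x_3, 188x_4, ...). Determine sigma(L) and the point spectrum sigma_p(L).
sigma(L) = closed disk {z in C : |z| ≤ 188}; sigma_p(L) = open disk {z in C : |z| < 188}

Note L = 188·V where V is the unit left shift (V x)_k = x_{k+1}; so sigma(L) = 188·sigma(V) and ||L|| = 188||V||. ||L x||^2 = 35344sum_{k≥2} |x_k|^2 ≤ 35344||x||^2, with equality on {x : x_1 = 0}, so ||L|| = 188. For any lambda with |lambda| < 188, set r = lambda/188 (|r| < 1); the vector x = (1, r, r^2, ...) is in l^2 and satisfies L x = 188(r, r^2, ...) = lambda x, so lambda is an eigenvalue. On the boundary |lambda| = 188 the geometric series diverges, so no l^2 eigenvector exists, but these lambda lie in the approximate point spectrum. Hence sigma(L) is the closed disk of radius 188 and sigma_p(L) is the open disk.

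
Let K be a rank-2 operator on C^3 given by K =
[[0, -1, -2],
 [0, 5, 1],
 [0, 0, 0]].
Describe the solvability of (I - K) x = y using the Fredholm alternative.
(I - K) is invertible (det(I - K) = -4 ≠ 0), so for every y in C^3 the equation (I - K) x = y has a unique solution.

K has rank 2 and factors as K = U V^T = u1 v1^T + u2 v2^T with u1 = (0, -3, 0), v1 = (0, -1, 1), u2 = (-1, 2, 0), v2 = (0, 1, 2) (multiplying out reproduces the displayed K). The nonzero eigenvalues of U V^T coincide with those of the 2 x 2 matrix G = V^T U = [[v1·u1, v1·u2], [v2·u1, v2·u2]] = [[3, -2], [-3, 2]], and by the Sylvester determinant identity det(I_3 - U V^T) = det(I_2 - V^T U) = det([[-2, 2], [3, -1]]) = (-2)(-1) - (2)(3) = -4. (Direct check: I - K =
[[1, 1, 2],
 [0, -4, -1],
 [0, 0, 1]]
has determinant -4.) The finite-dimensional Fredholm alternative says: either (I - K) is invertible, or ker(I - K) ≠ {0} and then range(I - K) = ker((I - K)^*)^⊥, with dim ker(I - K) = dim ker((I - K)^*). Since det(I - K) ≠ 0, 1 is not an eigenvalue of K and ker(I - K) = {0}, so we are in the first case: for every y there is a unique x = (I - K)^(-1) y. (Explicitly, by the Woodbury identity, (I - U V^T)^(-1) = I + U (I_2 - G)^(-1) V^T.)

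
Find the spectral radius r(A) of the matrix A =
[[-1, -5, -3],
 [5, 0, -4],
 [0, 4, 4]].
r(A) ≈ 5.952

The eigenvalues of A are the roots of its characteristic polynomial. With M = A (coefficients from the trace, the sum of principal 2x2 minors, and det A):
  p(λ) = det(λ I - M) = λ^3 - 3λ^2 + 37λ - 24.
No integer candidate from the rational root theorem (±divisors of 24) is a root, so the roots are irrational. The cubic discriminant is Δ = -160483 < 0, so there is one real root and a complex-conjugate pair. p(0) = -24 and p(1) = 11 have opposite signs, so a root lies in (0, 1); Newton's method refines it to λ ≈ 0.6775. Dividing out (λ - (0.6775)) leaves approximately λ^2 - 2.3225λ + 35.4266. For λ^2 - 2.3225λ + 35.4266 the discriminant is -136.3121. It is negative, so the remaining roots are the complex-conjugate pair λ ≈ 1.1613 ± 5.8376i. Their product equals the constant term, so |λ|^2 ≈ 35.4266 and |λ| ≈ 5.952.
Thus the eigenvalues (to 4 decimals) are 0.6775 (modulus 0.6775); 1.1613 ± 5.8376i (modulus 5.952). The spectral radius is the largest modulus: r(A) ≈ 5.952. (Cross-check: r(A) ≤ ||A||_2 ≈ 8.5815; equality holds whenever A is normal, though it can also hold for some non-normal A.)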